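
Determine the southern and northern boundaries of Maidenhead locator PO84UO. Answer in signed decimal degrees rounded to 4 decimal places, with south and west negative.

Field P=15, O=14: +15·20° lon, +14·10° lat → SW at lon 120°, lat 50°.
Square 8, 4: +8·2° lon, +4·1° lat → SW at lon 136°, lat 54°.
Subsquare u=20, o=14: +20·0.0833333° lon, +14·0.0416667° lat → SW at lon 137.667°, lat 54.5833°.
Cell spans 0.0833333° lon × 0.0416667° lat.
south 54.5833, north 54.6250.

54.5833, 54.6250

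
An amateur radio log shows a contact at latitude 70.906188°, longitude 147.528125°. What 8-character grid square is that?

Add 180° to longitude and 90° to latitude: 327.52812, 160.90619.
Field: 327.52812/20 → 16 → Q, 160.90619/10 → 16 → Q; chars QQ.
Square: 7.52812/2 → 3, 0.90619/1 → 0; chars 30.
Subsquare: 1.52812/0.0833333 → 18 → s, 0.90619/0.0416667 → 21 → v; chars sv.
Extended square: 0.02812/0.00833333 → 3, 0.03119/0.00416667 → 7; chars 37.

QQ30sv37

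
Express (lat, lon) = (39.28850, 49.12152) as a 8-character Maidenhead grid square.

Offset from 180°W / 90°S: lon 229.12152°, lat 129.28850°.
Field (20°×10°, letters A–R): lon ⌊229.12152/20⌋ = 11 → L; lat ⌊129.28850/10⌋ = 12 → M.
Square (2°×1°, digits 0–9): lon ⌊9.12152/2⌋ = 4; lat ⌊9.28850/1⌋ = 9.
Subsquare (5′×2.5′, letters a–x): lon ⌊1.12152/0.0833333⌋ = 13 → n; lat ⌊0.28850/0.0416667⌋ = 6 → g.
Extended square (30″×15″, digits 0–9): lon ⌊0.03819/0.00833333⌋ = 4; lat ⌊0.03850/0.00416667⌋ = 9.

LM49ng49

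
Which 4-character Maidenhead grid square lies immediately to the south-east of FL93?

Longitude square 9; +1 → 10, wraps to 0, carry into field.
Longitude field F = 5; +1 → 6 = G.
Latitude square 3; −1 → 2.

GL02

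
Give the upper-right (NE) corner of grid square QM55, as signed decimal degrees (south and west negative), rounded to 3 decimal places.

36.000, 152.000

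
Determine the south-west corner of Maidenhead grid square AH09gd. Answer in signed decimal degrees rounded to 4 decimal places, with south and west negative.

-10.8750, -179.5000

Field A=0, H=7: +0·20° lon, +7·10° lat → SW at lon -180°, lat -20°.
Square 0, 9: +0·2° lon, +9·1° lat → SW at lon -180°, lat -11°.
Subsquare g=6, d=3: +6·0.0833333° lon, +3·0.0416667° lat → SW at lon -179.5°, lat -10.875°.
latitude -10.8750, longitude -179.5000.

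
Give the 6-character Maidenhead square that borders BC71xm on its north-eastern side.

Longitude subsquare x = 23; +1 → 24, wraps to 0 = a, carry into square.
Longitude square 7; +1 → 8.
Latitude subsquare m = 12; +1 → 13 = n.

BC81an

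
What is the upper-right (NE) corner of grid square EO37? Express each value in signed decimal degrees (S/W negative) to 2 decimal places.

Field E=4, O=14: +4·20° lon, +14·10° lat → SW at lon -100°, lat 50°.
Square 3, 7: +3·2° lon, +7·1° lat → SW at lon -94°, lat 57°.
Cell spans 2° lon × 1° lat. NE corner is SW corner plus one full cell.
latitude 58.00, longitude -92.00.

58.00, -92.00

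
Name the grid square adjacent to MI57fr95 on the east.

Longitude extended square 9; +1 → 10, wraps to 0, carry into subsquare.
Longitude subsquare f = 5; +1 → 6 = g.
The latitude characters are unchanged.

MI57gr05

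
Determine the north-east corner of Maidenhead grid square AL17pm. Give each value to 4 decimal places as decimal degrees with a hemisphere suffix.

Field A=0, L=11: +0·20° lon, +11·10° lat → SW at lon -180°, lat 20°.
Square 1, 7: +1·2° lon, +7·1° lat → SW at lon -178°, lat 27°.
Subsquare p=15, m=12: +15·0.0833333° lon, +12·0.0416667° lat → SW at lon -176.75°, lat 27.5°.
Cell spans 0.0833333° lon × 0.0416667° lat. NE corner is SW corner plus one full cell.
latitude 27.5417° N, longitude 176.6667° W.

27.5417° N, 176.6667° W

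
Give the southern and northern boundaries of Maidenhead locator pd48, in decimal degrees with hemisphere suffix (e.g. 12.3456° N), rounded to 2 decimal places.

Field P=15, D=3: +15·20° lon, +3·10° lat → SW at lon 120°, lat -60°.
Square 4, 8: +4·2° lon, +8·1° lat → SW at lon 128°, lat -52°.
Cell spans 2° lon × 1° lat.
south 52.00° S, north 51.00° S.

52.00° S, 51.00° S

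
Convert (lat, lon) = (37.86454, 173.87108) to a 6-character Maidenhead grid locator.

Add 180° to longitude and 90° to latitude: 353.8711, 127.8645.
Field (20°×10°, letters A–R): lon ⌊353.8711/20⌋ = 17 → R; lat ⌊127.8645/10⌋ = 12 → M.
Square (2°×1°, digits 0–9): lon ⌊13.8711/2⌋ = 6; lat ⌊7.8645/1⌋ = 7.
Subsquare (5′×2.5′, letters a–x): lon ⌊1.8711/0.0833333⌋ = 22 → w; lat ⌊0.8645/0.0416667⌋ = 20 → u.

RM67wu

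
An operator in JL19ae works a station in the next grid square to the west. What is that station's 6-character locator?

JL09xe

Longitude subsquare a = 0; −1 → -1, wraps to 23 = x, carry into square.
Longitude square 1; −1 → 0.
The latitude characters are unchanged.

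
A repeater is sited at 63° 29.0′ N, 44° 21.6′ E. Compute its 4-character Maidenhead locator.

Add 180° to longitude and 90° to latitude: 224.36, 153.48.
Field: 224.36/20 → 11 → L, 153.48/10 → 15 → P; chars LP.
Square: 4.36/2 → 2, 3.48/1 → 3; chars 23.

LP23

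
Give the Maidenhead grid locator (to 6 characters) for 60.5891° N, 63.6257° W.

FP80eo

Shift to the Maidenhead origin (180°W, 90°S): lon 116.3743, lat 150.5891.
Field (20°×10°, letters A–R): lon ⌊116.3743/20⌋ = 5 → F; lat ⌊150.5891/10⌋ = 15 → P.
Square (2°×1°, digits 0–9): lon ⌊16.3743/2⌋ = 8; lat ⌊0.5891/1⌋ = 0.
Subsquare (5′×2.5′, letters a–x): lon ⌊0.3743/0.0833333⌋ = 4 → e; lat ⌊0.5891/0.0416667⌋ = 14 → o.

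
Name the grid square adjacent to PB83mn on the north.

PB83mo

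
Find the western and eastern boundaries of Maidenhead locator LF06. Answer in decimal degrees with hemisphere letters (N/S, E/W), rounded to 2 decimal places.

Field L=11, F=5: +11·20° lon, +5·10° lat → SW at lon 40°, lat -40°.
Square 0, 6: +0·2° lon, +6·1° lat → SW at lon 40°, lat -34°.
Cell spans 2° lon × 1° lat.
west 40.00° E, east 42.00° E.

40.00° E, 42.00° E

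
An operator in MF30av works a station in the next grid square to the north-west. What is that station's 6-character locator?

MF20xw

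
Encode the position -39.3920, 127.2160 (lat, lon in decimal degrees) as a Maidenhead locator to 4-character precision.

PF30

Offset from 180°W / 90°S: lon 307.22°, lat 50.61°.
Field: lon ⌊307.22/20⌋ = 15 → P; lat ⌊50.61/10⌋ = 5 → F.
Square: lon ⌊7.22/2⌋ = 3; lat ⌊0.61/1⌋ = 0.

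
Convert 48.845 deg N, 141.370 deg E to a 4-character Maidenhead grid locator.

QN08

Add 180° to longitude and 90° to latitude: 321.37, 138.84.
Field: lon ⌊321.37/20⌋ = 16 → Q; lat ⌊138.84/10⌋ = 13 → N.
Square: lon ⌊1.37/2⌋ = 0; lat ⌊8.84/1⌋ = 8.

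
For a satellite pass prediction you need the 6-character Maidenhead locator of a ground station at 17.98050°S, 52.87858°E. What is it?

Shift to the Maidenhead origin (180°W, 90°S): lon 232.8786, lat 72.0195.
Field (20°×10°, letters A–R): lon ⌊232.8786/20⌋ = 11 → L; lat ⌊72.0195/10⌋ = 7 → H.
Square (2°×1°, digits 0–9): lon ⌊12.8786/2⌋ = 6; lat ⌊2.0195/1⌋ = 2.
Subsquare (5′×2.5′, letters a–x): lon ⌊0.8786/0.0833333⌋ = 10 → k; lat ⌊0.0195/0.0416667⌋ = 0 → a.

LH62ka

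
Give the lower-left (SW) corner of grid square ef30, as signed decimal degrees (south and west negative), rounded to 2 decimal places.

Field E=4, F=5: +4·20° lon, +5·10° lat → SW at lon -100°, lat -40°.
Square 3, 0: +3·2° lon, +0·1° lat → SW at lon -94°, lat -40°.
latitude -40.00, longitude -94.00.

-40.00, -94.00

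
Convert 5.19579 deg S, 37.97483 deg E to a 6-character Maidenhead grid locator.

KI84xt

Offset from 180°W / 90°S: lon 217.9748°, lat 84.8042°.
Field: 217.9748/20 → 10 → K, 84.8042/10 → 8 → I; chars KI.
Square: 17.9748/2 → 8, 4.8042/1 → 4; chars 84.
Subsquare: 1.9748/0.0833333 → 23 → x, 0.8042/0.0416667 → 19 → t; chars xt.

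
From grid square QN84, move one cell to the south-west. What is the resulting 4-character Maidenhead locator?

QN73

Longitude square 8; −1 → 7.
Latitude square 4; −1 → 3.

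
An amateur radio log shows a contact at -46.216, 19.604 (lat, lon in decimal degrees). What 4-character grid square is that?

Offset from 180°W / 90°S: lon 199.60°, lat 43.78°.
Field: 199.60/20 → 9 → J, 43.78/10 → 4 → E; chars JE.
Square: 19.60/2 → 9, 3.78/1 → 3; chars 93.

JE93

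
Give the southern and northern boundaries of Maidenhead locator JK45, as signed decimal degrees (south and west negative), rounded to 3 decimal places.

15.000, 16.000

Field J=9, K=10: +9·20° lon, +10·10° lat → SW at lon 0°, lat 10°.
Square 4, 5: +4·2° lon, +5·1° lat → SW at lon 8°, lat 15°.
Cell spans 2° lon × 1° lat.
south 15.000, north 16.000.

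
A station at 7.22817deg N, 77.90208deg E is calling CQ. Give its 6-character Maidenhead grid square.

Shift to the Maidenhead origin (180°W, 90°S): lon 257.9021, lat 97.2282.
Field (20°×10°, letters A–R): 257.9021/20 → 12 → M, 97.2282/10 → 9 → J; chars MJ.
Square (2°×1°, digits 0–9): 17.9021/2 → 8, 7.2282/1 → 7; chars 87.
Subsquare (5′×2.5′, letters a–x): 1.9021/0.0833333 → 22 → w, 0.2282/0.0416667 → 5 → f; chars wf.

MJ87wf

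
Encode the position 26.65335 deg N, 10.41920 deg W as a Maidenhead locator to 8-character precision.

IL46sp96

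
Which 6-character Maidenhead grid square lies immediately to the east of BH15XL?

BH25al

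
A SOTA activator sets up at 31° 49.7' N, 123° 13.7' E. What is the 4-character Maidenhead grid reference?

Offset from 180°W / 90°S: lon 303.23°, lat 121.83°.
Field (20°×10°, letters A–R): 303.23/20 → 15 → P, 121.83/10 → 12 → M; chars PM.
Square (2°×1°, digits 0–9): 3.23/2 → 1, 1.83/1 → 1; chars 11.

PM11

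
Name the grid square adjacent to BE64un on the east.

BE64vn

Longitude subsquare u = 20; +1 → 21 = v.
The latitude characters are unchanged.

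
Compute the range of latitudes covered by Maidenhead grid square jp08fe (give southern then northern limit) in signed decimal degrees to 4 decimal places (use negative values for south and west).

Field J=9, P=15: +9·20° lon, +15·10° lat → SW at lon 0°, lat 60°.
Square 0, 8: +0·2° lon, +8·1° lat → SW at lon 0°, lat 68°.
Subsquare f=5, e=4: +5·0.0833333° lon, +4·0.0416667° lat → SW at lon 0.416667°, lat 68.1667°.
Cell spans 0.0833333° lon × 0.0416667° lat.
south 68.1667, north 68.2083.

68.1667, 68.2083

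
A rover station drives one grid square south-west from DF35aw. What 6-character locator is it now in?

DF25xv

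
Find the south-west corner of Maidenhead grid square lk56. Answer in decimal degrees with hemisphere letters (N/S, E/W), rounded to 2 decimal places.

Field L=11, K=10: +11·20° lon, +10·10° lat → SW at lon 40°, lat 10°.
Square 5, 6: +5·2° lon, +6·1° lat → SW at lon 50°, lat 16°.
latitude 16.00° N, longitude 50.00° E.

16.00° N, 50.00° E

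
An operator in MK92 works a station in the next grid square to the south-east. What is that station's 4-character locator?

Longitude square 9; +1 → 10, wraps to 0, carry into field.
Longitude field M = 12; +1 → 13 = N.
Latitude square 2; −1 → 1.

NK01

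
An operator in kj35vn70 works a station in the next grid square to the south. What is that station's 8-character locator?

KJ35vm79

Latitude extended square 0; −1 → -1, wraps to 9, carry into subsquare.
Latitude subsquare n = 13; −1 → 12 = m.
The longitude characters are unchanged.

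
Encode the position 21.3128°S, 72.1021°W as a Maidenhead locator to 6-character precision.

Shift to the Maidenhead origin (180°W, 90°S): lon 107.8979, lat 68.6872.
Field: lon ⌊107.8979/20⌋ = 5 → F; lat ⌊68.6872/10⌋ = 6 → G.
Square: lon ⌊7.8979/2⌋ = 3; lat ⌊8.6872/1⌋ = 8.
Subsquare: lon ⌊1.8979/0.0833333⌋ = 22 → w; lat ⌊0.6872/0.0416667⌋ = 16 → q.

FG38wq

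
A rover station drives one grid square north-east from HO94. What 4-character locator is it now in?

IO05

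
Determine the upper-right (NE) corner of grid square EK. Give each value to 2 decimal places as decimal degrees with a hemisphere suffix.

Field E=4, K=10: +4·20° lon, +10·10° lat → SW at lon -100°, lat 10°.
Cell spans 20° lon × 10° lat. NE corner is SW corner plus one full cell.
latitude 20.00° N, longitude 80.00° W.

20.00° N, 80.00° W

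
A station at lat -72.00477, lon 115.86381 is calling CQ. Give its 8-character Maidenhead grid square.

OB77wx38

Shift to the Maidenhead origin (180°W, 90°S): lon 295.86381, lat 17.99523.
Field: lon ⌊295.86381/20⌋ = 14 → O; lat ⌊17.99523/10⌋ = 1 → B.
Square: lon ⌊15.86381/2⌋ = 7; lat ⌊7.99523/1⌋ = 7.
Subsquare: lon ⌊1.86381/0.0833333⌋ = 22 → w; lat ⌊0.99523/0.0416667⌋ = 23 → x.
Extended square: lon ⌊0.03048/0.00833333⌋ = 3; lat ⌊0.03690/0.00416667⌋ = 8.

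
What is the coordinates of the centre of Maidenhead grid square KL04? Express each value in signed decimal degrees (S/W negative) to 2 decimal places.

Field K=10, L=11: +10·20° lon, +11·10° lat → SW at lon 20°, lat 20°.
Square 0, 4: +0·2° lon, +4·1° lat → SW at lon 20°, lat 24°.
Cell spans 2° lon × 1° lat. Centre is SW corner plus half of each.
latitude 24.50, longitude 21.00.

24.50, 21.00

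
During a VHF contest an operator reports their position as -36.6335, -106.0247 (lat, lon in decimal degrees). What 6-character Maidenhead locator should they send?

DF63xi

Shift to the Maidenhead origin (180°W, 90°S): lon 73.9753, lat 53.3665.
Field: lon ⌊73.9753/20⌋ = 3 → D; lat ⌊53.3665/10⌋ = 5 → F.
Square: lon ⌊13.9753/2⌋ = 6; lat ⌊3.3665/1⌋ = 3.
Subsquare: lon ⌊1.9753/0.0833333⌋ = 23 → x; lat ⌊0.3665/0.0416667⌋ = 8 → i.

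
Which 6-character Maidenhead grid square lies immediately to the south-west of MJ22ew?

MJ22dv

Longitude subsquare e = 4; −1 → 3 = d.
Latitude subsquare w = 22; −1 → 21 = v.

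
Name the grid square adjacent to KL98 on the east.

LL08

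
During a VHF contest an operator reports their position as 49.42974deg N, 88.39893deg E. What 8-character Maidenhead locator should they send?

NN49ek73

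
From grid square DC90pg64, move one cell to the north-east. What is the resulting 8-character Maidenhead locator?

Longitude extended square 6; +1 → 7.
Latitude extended square 4; +1 → 5.

DC90pg75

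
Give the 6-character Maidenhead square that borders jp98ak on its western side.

Longitude subsquare a = 0; −1 → -1, wraps to 23 = x, carry into square.
Longitude square 9; −1 → 8.
The latitude characters are unchanged.

JP88xk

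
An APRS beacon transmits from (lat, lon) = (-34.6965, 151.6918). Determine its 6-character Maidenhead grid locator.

Shift to the Maidenhead origin (180°W, 90°S): lon 331.6918, lat 55.3035.
Field: lon ⌊331.6918/20⌋ = 16 → Q; lat ⌊55.3035/10⌋ = 5 → F.
Square: lon ⌊11.6918/2⌋ = 5; lat ⌊5.3035/1⌋ = 5.
Subsquare: lon ⌊1.6918/0.0833333⌋ = 20 → u; lat ⌊0.3035/0.0416667⌋ = 7 → h.

QF55uh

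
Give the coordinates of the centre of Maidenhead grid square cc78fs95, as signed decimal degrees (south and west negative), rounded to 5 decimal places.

-61.22708, -125.50417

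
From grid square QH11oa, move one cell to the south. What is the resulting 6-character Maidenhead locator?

Latitude subsquare a = 0; −1 → -1, wraps to 23 = x, carry into square.
Latitude square 1; −1 → 0.
The longitude characters are unchanged.

QH10ox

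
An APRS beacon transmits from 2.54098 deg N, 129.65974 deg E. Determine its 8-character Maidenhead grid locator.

PJ42tm99

Add 180° to longitude and 90° to latitude: 309.65974, 92.54098.
Field: lon ⌊309.65974/20⌋ = 15 → P; lat ⌊92.54098/10⌋ = 9 → J.
Square: lon ⌊9.65974/2⌋ = 4; lat ⌊2.54098/1⌋ = 2.
Subsquare: lon ⌊1.65974/0.0833333⌋ = 19 → t; lat ⌊0.54098/0.0416667⌋ = 12 → m.
Extended square: lon ⌊0.07641/0.00833333⌋ = 9; lat ⌊0.04098/0.00416667⌋ = 9.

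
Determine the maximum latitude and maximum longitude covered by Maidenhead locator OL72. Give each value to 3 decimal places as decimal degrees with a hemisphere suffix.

Field O=14, L=11: +14·20° lon, +11·10° lat → SW at lon 100°, lat 20°.
Square 7, 2: +7·2° lon, +2·1° lat → SW at lon 114°, lat 22°.
Cell spans 2° lon × 1° lat. NE corner is SW corner plus one full cell.
latitude 23.000° N, longitude 116.000° E.

23.000° N, 116.000° E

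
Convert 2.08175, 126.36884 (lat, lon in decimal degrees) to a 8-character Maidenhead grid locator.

PJ32eb49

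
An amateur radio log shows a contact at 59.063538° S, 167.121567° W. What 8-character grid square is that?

AD60kw54

Offset from 180°W / 90°S: lon 12.87843°, lat 30.93646°.
Field: lon ⌊12.87843/20⌋ = 0 → A; lat ⌊30.93646/10⌋ = 3 → D.
Square: lon ⌊12.87843/2⌋ = 6; lat ⌊0.93646/1⌋ = 0.
Subsquare: lon ⌊0.87843/0.0833333⌋ = 10 → k; lat ⌊0.93646/0.0416667⌋ = 22 → w.
Extended square: lon ⌊0.04510/0.00833333⌋ = 5; lat ⌊0.01980/0.00416667⌋ = 4.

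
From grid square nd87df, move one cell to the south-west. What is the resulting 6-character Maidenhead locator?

ND87ce

Longitude subsquare d = 3; −1 → 2 = c.
Latitude subsquare f = 5; −1 → 4 = e.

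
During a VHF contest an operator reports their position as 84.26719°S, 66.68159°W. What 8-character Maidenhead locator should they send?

Offset from 180°W / 90°S: lon 113.31841°, lat 5.73281°.
Field: 113.31841/20 → 5 → F, 5.73281/10 → 0 → A; chars FA.
Square: 13.31841/2 → 6, 5.73281/1 → 5; chars 65.
Subsquare: 1.31841/0.0833333 → 15 → p, 0.73281/0.0416667 → 17 → r; chars pr.
Extended square: 0.06841/0.00833333 → 8, 0.02448/0.00416667 → 5; chars 85.

FA65pr85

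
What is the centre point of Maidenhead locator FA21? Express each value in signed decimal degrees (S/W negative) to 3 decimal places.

-88.500, -75.000

Field F=5, A=0: +5·20° lon, +0·10° lat → SW at lon -80°, lat -90°.
Square 2, 1: +2·2° lon, +1·1° lat → SW at lon -76°, lat -89°.
Cell spans 2° lon × 1° lat. Centre is SW corner plus half of each.
latitude -88.500, longitude -75.000.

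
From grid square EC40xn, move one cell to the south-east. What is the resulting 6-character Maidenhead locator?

EC50am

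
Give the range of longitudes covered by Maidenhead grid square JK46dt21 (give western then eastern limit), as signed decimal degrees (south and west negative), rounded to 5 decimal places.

8.26667, 8.27500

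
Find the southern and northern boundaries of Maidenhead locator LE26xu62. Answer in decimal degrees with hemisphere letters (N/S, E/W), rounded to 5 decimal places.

43.15833° S, 43.15417° S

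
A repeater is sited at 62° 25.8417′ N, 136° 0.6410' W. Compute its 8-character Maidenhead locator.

CP12xk83

Shift to the Maidenhead origin (180°W, 90°S): lon 43.98932, lat 152.43070.
Field (20°×10°, letters A–R): 43.98932/20 → 2 → C, 152.43070/10 → 15 → P; chars CP.
Square (2°×1°, digits 0–9): 3.98932/2 → 1, 2.43070/1 → 2; chars 12.
Subsquare (5′×2.5′, letters a–x): 1.98932/0.0833333 → 23 → x, 0.43070/0.0416667 → 10 → k; chars xk.
Extended square (30″×15″, digits 0–9): 0.07265/0.00833333 → 8, 0.01403/0.00416667 → 3; chars 83.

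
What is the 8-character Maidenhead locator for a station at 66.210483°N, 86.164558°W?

EP66wf00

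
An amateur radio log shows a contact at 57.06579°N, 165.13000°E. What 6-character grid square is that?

RO27nb

Shift to the Maidenhead origin (180°W, 90°S): lon 345.1300, lat 147.0658.
Field: 345.1300/20 → 17 → R, 147.0658/10 → 14 → O; chars RO.
Square: 5.1300/2 → 2, 7.0658/1 → 7; chars 27.
Subsquare: 1.1300/0.0833333 → 13 → n, 0.0658/0.0416667 → 1 → b; chars nb.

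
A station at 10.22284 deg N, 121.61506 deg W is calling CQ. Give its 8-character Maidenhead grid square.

CK90ef63

Shift to the Maidenhead origin (180°W, 90°S): lon 58.38494, lat 100.22284.
Field: lon ⌊58.38494/20⌋ = 2 → C; lat ⌊100.22284/10⌋ = 10 → K.
Square: lon ⌊18.38494/2⌋ = 9; lat ⌊0.22284/1⌋ = 0.
Subsquare: lon ⌊0.38494/0.0833333⌋ = 4 → e; lat ⌊0.22284/0.0416667⌋ = 5 → f.
Extended square: lon ⌊0.05161/0.00833333⌋ = 6; lat ⌊0.01451/0.00416667⌋ = 3.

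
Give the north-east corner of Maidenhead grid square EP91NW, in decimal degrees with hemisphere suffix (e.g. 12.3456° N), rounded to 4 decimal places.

Field E=4, P=15: +4·20° lon, +15·10° lat → SW at lon -100°, lat 60°.
Square 9, 1: +9·2° lon, +1·1° lat → SW at lon -82°, lat 61°.
Subsquare n=13, w=22: +13·0.0833333° lon, +22·0.0416667° lat → SW at lon -80.9167°, lat 61.9167°.
Cell spans 0.0833333° lon × 0.0416667° lat. NE corner is SW corner plus one full cell.
latitude 61.9583° N, longitude 80.8333° W.

61.9583° N, 80.8333° W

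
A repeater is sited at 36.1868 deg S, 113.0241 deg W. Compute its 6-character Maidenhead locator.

DF33lt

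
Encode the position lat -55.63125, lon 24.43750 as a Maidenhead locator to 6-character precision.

KD24fi

Add 180° to longitude and 90° to latitude: 204.4375, 34.3687.
Field (20°×10°, letters A–R): 204.4375/20 → 10 → K, 34.3687/10 → 3 → D; chars KD.
Square (2°×1°, digits 0–9): 4.4375/2 → 2, 4.3687/1 → 4; chars 24.
Subsquare (5′×2.5′, letters a–x): 0.4375/0.0833333 → 5 → f, 0.3687/0.0416667 → 8 → i; chars fi.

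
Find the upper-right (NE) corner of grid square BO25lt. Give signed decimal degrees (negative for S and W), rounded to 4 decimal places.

55.8333, -155.0000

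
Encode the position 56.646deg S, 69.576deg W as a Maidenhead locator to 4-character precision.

Offset from 180°W / 90°S: lon 110.42°, lat 33.35°.
Field (20°×10°, letters A–R): lon ⌊110.42/20⌋ = 5 → F; lat ⌊33.35/10⌋ = 3 → D.
Square (2°×1°, digits 0–9): lon ⌊10.42/2⌋ = 5; lat ⌊3.35/1⌋ = 3.

FD53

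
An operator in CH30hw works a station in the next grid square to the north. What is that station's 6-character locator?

CH30hx

Latitude subsquare w = 22; +1 → 23 = x.
The longitude characters are unchanged.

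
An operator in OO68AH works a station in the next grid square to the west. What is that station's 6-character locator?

OO58xh

Longitude subsquare a = 0; −1 → -1, wraps to 23 = x, carry into square.
Longitude square 6; −1 → 5.
The latitude characters are unchanged.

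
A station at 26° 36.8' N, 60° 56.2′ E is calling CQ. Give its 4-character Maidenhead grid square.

Shift to the Maidenhead origin (180°W, 90°S): lon 240.94, lat 116.61.
Field (20°×10°, letters A–R): lon ⌊240.94/20⌋ = 12 → M; lat ⌊116.61/10⌋ = 11 → L.
Square (2°×1°, digits 0–9): lon ⌊0.94/2⌋ = 0; lat ⌊6.61/1⌋ = 6.

ML06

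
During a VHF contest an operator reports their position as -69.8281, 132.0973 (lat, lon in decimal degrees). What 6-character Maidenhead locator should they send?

PC60be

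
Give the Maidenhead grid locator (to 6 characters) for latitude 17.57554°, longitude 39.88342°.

Offset from 180°W / 90°S: lon 219.8834°, lat 107.5755°.
Field: lon ⌊219.8834/20⌋ = 10 → K; lat ⌊107.5755/10⌋ = 10 → K.
Square: lon ⌊19.8834/2⌋ = 9; lat ⌊7.5755/1⌋ = 7.
Subsquare: lon ⌊1.8834/0.0833333⌋ = 22 → w; lat ⌊0.5755/0.0416667⌋ = 13 → n.

KK97wn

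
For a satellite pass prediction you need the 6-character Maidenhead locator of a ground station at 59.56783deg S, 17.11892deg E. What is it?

JD80nk

Shift to the Maidenhead origin (180°W, 90°S): lon 197.1189, lat 30.4322.
Field (20°×10°, letters A–R): lon ⌊197.1189/20⌋ = 9 → J; lat ⌊30.4322/10⌋ = 3 → D.
Square (2°×1°, digits 0–9): lon ⌊17.1189/2⌋ = 8; lat ⌊0.4322/1⌋ = 0.
Subsquare (5′×2.5′, letters a–x): lon ⌊1.1189/0.0833333⌋ = 13 → n; lat ⌊0.4322/0.0416667⌋ = 10 → k.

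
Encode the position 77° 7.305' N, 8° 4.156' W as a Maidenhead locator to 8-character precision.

IQ57xc19

Offset from 180°W / 90°S: lon 171.93073°, lat 167.12175°.
Field (20°×10°, letters A–R): lon ⌊171.93073/20⌋ = 8 → I; lat ⌊167.12175/10⌋ = 16 → Q.
Square (2°×1°, digits 0–9): lon ⌊11.93073/2⌋ = 5; lat ⌊7.12175/1⌋ = 7.
Subsquare (5′×2.5′, letters a–x): lon ⌊1.93073/0.0833333⌋ = 23 → x; lat ⌊0.12175/0.0416667⌋ = 2 → c.
Extended square (30″×15″, digits 0–9): lon ⌊0.01407/0.00833333⌋ = 1; lat ⌊0.03842/0.00416667⌋ = 9.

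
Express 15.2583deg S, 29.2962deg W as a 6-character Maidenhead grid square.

HH54ir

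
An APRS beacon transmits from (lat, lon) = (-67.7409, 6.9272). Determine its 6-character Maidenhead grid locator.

Shift to the Maidenhead origin (180°W, 90°S): lon 186.9272, lat 22.2591.
Field (20°×10°, letters A–R): lon ⌊186.9272/20⌋ = 9 → J; lat ⌊22.2591/10⌋ = 2 → C.
Square (2°×1°, digits 0–9): lon ⌊6.9272/2⌋ = 3; lat ⌊2.2591/1⌋ = 2.
Subsquare (5′×2.5′, letters a–x): lon ⌊0.9272/0.0833333⌋ = 11 → l; lat ⌊0.2591/0.0416667⌋ = 6 → g.

JC32lg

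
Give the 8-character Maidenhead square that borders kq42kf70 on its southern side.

KQ42ke79

Latitude extended square 0; −1 → -1, wraps to 9, carry into subsquare.
Latitude subsquare f = 5; −1 → 4 = e.
The longitude characters are unchanged.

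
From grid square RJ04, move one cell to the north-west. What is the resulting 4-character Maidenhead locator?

QJ95

Longitude square 0; −1 → -1, wraps to 9, carry into field.
Longitude field R = 17; −1 → 16 = Q.
Latitude square 4; +1 → 5.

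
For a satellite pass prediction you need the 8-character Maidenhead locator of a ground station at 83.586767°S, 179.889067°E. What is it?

Add 180° to longitude and 90° to latitude: 359.88907, 6.41323.
Field: lon ⌊359.88907/20⌋ = 17 → R; lat ⌊6.41323/10⌋ = 0 → A.
Square: lon ⌊19.88907/2⌋ = 9; lat ⌊6.41323/1⌋ = 6.
Subsquare: lon ⌊1.88907/0.0833333⌋ = 22 → w; lat ⌊0.41323/0.0416667⌋ = 9 → j.
Extended square: lon ⌊0.05573/0.00833333⌋ = 6; lat ⌊0.03823/0.00416667⌋ = 9.

RA96wj69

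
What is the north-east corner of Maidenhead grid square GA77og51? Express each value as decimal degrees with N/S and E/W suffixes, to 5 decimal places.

Field G=6, A=0: +6·20° lon, +0·10° lat → SW at lon -60°, lat -90°.
Square 7, 7: +7·2° lon, +7·1° lat → SW at lon -46°, lat -83°.
Subsquare o=14, g=6: +14·0.0833333° lon, +6·0.0416667° lat → SW at lon -44.8333°, lat -82.75°.
Extended square 5, 1: +5·0.00833333° lon, +1·0.00416667° lat → SW at lon -44.7917°, lat -82.7458°.
Cell spans 0.00833333° lon × 0.00416667° lat. NE corner is SW corner plus one full cell.
latitude 82.74167° S, longitude 44.78333° W.

82.74167° S, 44.78333° W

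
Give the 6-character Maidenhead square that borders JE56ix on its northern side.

JE57ia

Latitude subsquare x = 23; +1 → 24, wraps to 0 = a, carry into square.
Latitude square 6; +1 → 7.
The longitude characters are unchanged.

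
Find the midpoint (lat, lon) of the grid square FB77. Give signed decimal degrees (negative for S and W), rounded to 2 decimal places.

-72.50, -65.00

Field F=5, B=1: +5·20° lon, +1·10° lat → SW at lon -80°, lat -80°.
Square 7, 7: +7·2° lon, +7·1° lat → SW at lon -66°, lat -73°.
Cell spans 2° lon × 1° lat. Centre is SW corner plus half of each.
latitude -72.50, longitude -65.00.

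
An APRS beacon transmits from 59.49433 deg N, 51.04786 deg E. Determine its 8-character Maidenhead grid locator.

Shift to the Maidenhead origin (180°W, 90°S): lon 231.04786, lat 149.49433.
Field: 231.04786/20 → 11 → L, 149.49433/10 → 14 → O; chars LO.
Square: 11.04786/2 → 5, 9.49433/1 → 9; chars 59.
Subsquare: 1.04786/0.0833333 → 12 → m, 0.49433/0.0416667 → 11 → l; chars ml.
Extended square: 0.04786/0.00833333 → 5, 0.03600/0.00416667 → 8; chars 58.

LO59ml58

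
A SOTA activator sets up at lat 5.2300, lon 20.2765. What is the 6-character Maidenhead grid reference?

KJ05df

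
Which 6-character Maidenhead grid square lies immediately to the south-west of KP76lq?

Longitude subsquare l = 11; −1 → 10 = k.
Latitude subsquare q = 16; −1 → 15 = p.

KP76kp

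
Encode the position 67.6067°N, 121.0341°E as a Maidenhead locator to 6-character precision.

Offset from 180°W / 90°S: lon 301.0341°, lat 157.6067°.
Field (20°×10°, letters A–R): 301.0341/20 → 15 → P, 157.6067/10 → 15 → P; chars PP.
Square (2°×1°, digits 0–9): 1.0341/2 → 0, 7.6067/1 → 7; chars 07.
Subsquare (5′×2.5′, letters a–x): 1.0341/0.0833333 → 12 → m, 0.6067/0.0416667 → 14 → o; chars mo.

PP07mo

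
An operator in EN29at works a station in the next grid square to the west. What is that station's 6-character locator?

Longitude subsquare a = 0; −1 → -1, wraps to 23 = x, carry into square.
Longitude square 2; −1 → 1.
The latitude characters are unchanged.

EN19xt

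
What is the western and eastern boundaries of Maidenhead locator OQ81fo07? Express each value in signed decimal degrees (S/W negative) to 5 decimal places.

Field O=14, Q=16: +14·20° lon, +16·10° lat → SW at lon 100°, lat 70°.
Square 8, 1: +8·2° lon, +1·1° lat → SW at lon 116°, lat 71°.
Subsquare f=5, o=14: +5·0.0833333° lon, +14·0.0416667° lat → SW at lon 116.417°, lat 71.5833°.
Extended square 0, 7: +0·0.00833333° lon, +7·0.00416667° lat → SW at lon 116.417°, lat 71.6125°.
Cell spans 0.00833333° lon × 0.00416667° lat.
west 116.41667, east 116.42500.

116.41667, 116.42500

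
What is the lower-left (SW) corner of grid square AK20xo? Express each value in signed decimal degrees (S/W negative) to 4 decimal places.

10.5833, -174.0833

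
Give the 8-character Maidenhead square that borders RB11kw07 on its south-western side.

Longitude extended square 0; −1 → -1, wraps to 9, carry into subsquare.
Longitude subsquare k = 10; −1 → 9 = j.
Latitude extended square 7; −1 → 6.

RB11jw96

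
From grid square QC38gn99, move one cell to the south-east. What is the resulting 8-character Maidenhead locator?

QC38hn08

Longitude extended square 9; +1 → 10, wraps to 0, carry into subsquare.
Longitude subsquare g = 6; +1 → 7 = h.
Latitude extended square 9; −1 → 8.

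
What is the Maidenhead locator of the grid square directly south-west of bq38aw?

BQ28xv

Longitude subsquare a = 0; −1 → -1, wraps to 23 = x, carry into square.
Longitude square 3; −1 → 2.
Latitude subsquare w = 22; −1 → 21 = v.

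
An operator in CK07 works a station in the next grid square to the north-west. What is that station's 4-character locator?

BK98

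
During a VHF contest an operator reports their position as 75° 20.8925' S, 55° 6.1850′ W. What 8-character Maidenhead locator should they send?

GB24kp76

Shift to the Maidenhead origin (180°W, 90°S): lon 124.89692, lat 14.65179.
Field: 124.89692/20 → 6 → G, 14.65179/10 → 1 → B; chars GB.
Square: 4.89692/2 → 2, 4.65179/1 → 4; chars 24.
Subsquare: 0.89692/0.0833333 → 10 → k, 0.65179/0.0416667 → 15 → p; chars kp.
Extended square: 0.06358/0.00833333 → 7, 0.02679/0.00416667 → 6; chars 76.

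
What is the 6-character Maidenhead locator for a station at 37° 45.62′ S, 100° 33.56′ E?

OF02gf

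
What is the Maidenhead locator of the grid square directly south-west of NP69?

NP58

Longitude square 6; −1 → 5.
Latitude square 9; −1 → 8.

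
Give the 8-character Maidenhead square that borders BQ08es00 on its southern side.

BQ08er09

Latitude extended square 0; −1 → -1, wraps to 9, carry into subsquare.
Latitude subsquare s = 18; −1 → 17 = r.
The longitude characters are unchanged.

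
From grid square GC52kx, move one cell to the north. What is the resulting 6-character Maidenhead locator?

GC53ka

Latitude subsquare x = 23; +1 → 24, wraps to 0 = a, carry into square.
Latitude square 2; +1 → 3.
The longitude characters are unchanged.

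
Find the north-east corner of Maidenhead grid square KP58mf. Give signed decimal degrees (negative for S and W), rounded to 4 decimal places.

68.2500, 31.0833

Field K=10, P=15: +10·20° lon, +15·10° lat → SW at lon 20°, lat 60°.
Square 5, 8: +5·2° lon, +8·1° lat → SW at lon 30°, lat 68°.
Subsquare m=12, f=5: +12·0.0833333° lon, +5·0.0416667° lat → SW at lon 31°, lat 68.2083°.
Cell spans 0.0833333° lon × 0.0416667° lat. NE corner is SW corner plus one full cell.
latitude 68.2500, longitude 31.0833.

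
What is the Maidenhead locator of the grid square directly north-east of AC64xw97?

AC74aw08

Longitude extended square 9; +1 → 10, wraps to 0, carry into subsquare.
Longitude subsquare x = 23; +1 → 24, wraps to 0 = a, carry into square.
Longitude square 6; +1 → 7.
Latitude extended square 7; +1 → 8.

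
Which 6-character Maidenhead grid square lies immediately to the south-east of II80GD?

Longitude subsquare g = 6; +1 → 7 = h.
Latitude subsquare d = 3; −1 → 2 = c.

II80hc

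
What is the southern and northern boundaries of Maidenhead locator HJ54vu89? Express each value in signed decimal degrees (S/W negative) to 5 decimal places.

Field H=7, J=9: +7·20° lon, +9·10° lat → SW at lon -40°, lat 0°.
Square 5, 4: +5·2° lon, +4·1° lat → SW at lon -30°, lat 4°.
Subsquare v=21, u=20: +21·0.0833333° lon, +20·0.0416667° lat → SW at lon -28.25°, lat 4.83333°.
Extended square 8, 9: +8·0.00833333° lon, +9·0.00416667° lat → SW at lon -28.1833°, lat 4.87083°.
Cell spans 0.00833333° lon × 0.00416667° lat.
south 4.87083, north 4.87500.

4.87083, 4.87500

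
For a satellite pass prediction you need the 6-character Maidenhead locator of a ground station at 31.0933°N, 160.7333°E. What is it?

RM01ic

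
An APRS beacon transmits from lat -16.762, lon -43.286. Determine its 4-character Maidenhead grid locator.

GH83

Shift to the Maidenhead origin (180°W, 90°S): lon 136.71, lat 73.24.
Field: lon ⌊136.71/20⌋ = 6 → G; lat ⌊73.24/10⌋ = 7 → H.
Square: lon ⌊16.71/2⌋ = 8; lat ⌊3.24/1⌋ = 3.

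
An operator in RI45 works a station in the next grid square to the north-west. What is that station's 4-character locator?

RI36

Longitude square 4; −1 → 3.
Latitude square 5; +1 → 6.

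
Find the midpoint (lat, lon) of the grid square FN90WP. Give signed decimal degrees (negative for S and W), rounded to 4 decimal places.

40.6458, -60.1250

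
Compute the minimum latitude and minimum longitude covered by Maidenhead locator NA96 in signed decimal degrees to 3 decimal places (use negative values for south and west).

Field N=13, A=0: +13·20° lon, +0·10° lat → SW at lon 80°, lat -90°.
Square 9, 6: +9·2° lon, +6·1° lat → SW at lon 98°, lat -84°.
latitude -84.000, longitude 98.000.

-84.000, 98.000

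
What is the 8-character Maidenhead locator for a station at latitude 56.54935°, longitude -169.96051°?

AO56an41

Offset from 180°W / 90°S: lon 10.03949°, lat 146.54935°.
Field: lon ⌊10.03949/20⌋ = 0 → A; lat ⌊146.54935/10⌋ = 14 → O.
Square: lon ⌊10.03949/2⌋ = 5; lat ⌊6.54935/1⌋ = 6.
Subsquare: lon ⌊0.03949/0.0833333⌋ = 0 → a; lat ⌊0.54935/0.0416667⌋ = 13 → n.
Extended square: lon ⌊0.03949/0.00833333⌋ = 4; lat ⌊0.00768/0.00416667⌋ = 1.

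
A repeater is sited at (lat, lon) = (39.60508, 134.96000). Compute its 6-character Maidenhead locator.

Add 180° to longitude and 90° to latitude: 314.9600, 129.6051.
Field: lon ⌊314.9600/20⌋ = 15 → P; lat ⌊129.6051/10⌋ = 12 → M.
Square: lon ⌊14.9600/2⌋ = 7; lat ⌊9.6051/1⌋ = 9.
Subsquare: lon ⌊0.9600/0.0833333⌋ = 11 → l; lat ⌊0.6051/0.0416667⌋ = 14 → o.

PM79lo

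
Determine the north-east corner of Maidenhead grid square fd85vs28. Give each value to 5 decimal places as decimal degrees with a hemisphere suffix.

54.21250° S, 62.22500° W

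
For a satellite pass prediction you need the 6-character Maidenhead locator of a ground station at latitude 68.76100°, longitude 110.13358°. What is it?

OP58bs

Shift to the Maidenhead origin (180°W, 90°S): lon 290.1336, lat 158.7610.
Field: lon ⌊290.1336/20⌋ = 14 → O; lat ⌊158.7610/10⌋ = 15 → P.
Square: lon ⌊10.1336/2⌋ = 5; lat ⌊8.7610/1⌋ = 8.
Subsquare: lon ⌊0.1336/0.0833333⌋ = 1 → b; lat ⌊0.7610/0.0416667⌋ = 18 → s.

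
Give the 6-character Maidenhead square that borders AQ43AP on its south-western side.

AQ33xo

Longitude subsquare a = 0; −1 → -1, wraps to 23 = x, carry into square.
Longitude square 4; −1 → 3.
Latitude subsquare p = 15; −1 → 14 = o.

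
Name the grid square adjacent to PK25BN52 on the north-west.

PK25bn43

Longitude extended square 5; −1 → 4.
Latitude extended square 2; +1 → 3.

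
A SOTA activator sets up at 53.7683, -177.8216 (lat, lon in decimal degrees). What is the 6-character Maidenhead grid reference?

Offset from 180°W / 90°S: lon 2.1784°, lat 143.7683°.
Field: lon ⌊2.1784/20⌋ = 0 → A; lat ⌊143.7683/10⌋ = 14 → O.
Square: lon ⌊2.1784/2⌋ = 1; lat ⌊3.7683/1⌋ = 3.
Subsquare: lon ⌊0.1784/0.0833333⌋ = 2 → c; lat ⌊0.7683/0.0416667⌋ = 18 → s.

AO13cs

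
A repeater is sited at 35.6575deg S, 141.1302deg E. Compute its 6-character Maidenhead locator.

QF04ni

Offset from 180°W / 90°S: lon 321.1302°, lat 54.3425°.
Field: 321.1302/20 → 16 → Q, 54.3425/10 → 5 → F; chars QF.
Square: 1.1302/2 → 0, 4.3425/1 → 4; chars 04.
Subsquare: 1.1302/0.0833333 → 13 → n, 0.3425/0.0416667 → 8 → i; chars ni.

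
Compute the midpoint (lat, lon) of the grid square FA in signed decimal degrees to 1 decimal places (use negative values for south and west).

-85.0, -70.0

Field F=5, A=0: +5·20° lon, +0·10° lat → SW at lon -80°, lat -90°.
Cell spans 20° lon × 10° lat. Centre is SW corner plus half of each.
latitude -85.0, longitude -70.0.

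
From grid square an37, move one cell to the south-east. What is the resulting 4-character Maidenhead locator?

AN46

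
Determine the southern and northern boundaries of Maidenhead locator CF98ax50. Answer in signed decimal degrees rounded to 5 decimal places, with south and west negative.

-31.04167, -31.03750

Field C=2, F=5: +2·20° lon, +5·10° lat → SW at lon -140°, lat -40°.
Square 9, 8: +9·2° lon, +8·1° lat → SW at lon -122°, lat -32°.
Subsquare a=0, x=23: +0·0.0833333° lon, +23·0.0416667° lat → SW at lon -122°, lat -31.0417°.
Extended square 5, 0: +5·0.00833333° lon, +0·0.00416667° lat → SW at lon -121.958°, lat -31.0417°.
Cell spans 0.00833333° lon × 0.00416667° lat.
south -31.04167, north -31.03750.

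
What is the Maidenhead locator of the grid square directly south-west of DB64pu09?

Longitude extended square 0; −1 → -1, wraps to 9, carry into subsquare.
Longitude subsquare p = 15; −1 → 14 = o.
Latitude extended square 9; −1 → 8.

DB64ou98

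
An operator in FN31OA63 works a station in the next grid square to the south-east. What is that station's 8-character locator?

FN31oa72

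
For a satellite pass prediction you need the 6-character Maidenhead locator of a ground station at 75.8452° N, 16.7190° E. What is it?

JQ85iu

Shift to the Maidenhead origin (180°W, 90°S): lon 196.7190, lat 165.8452.
Field (20°×10°, letters A–R): lon ⌊196.7190/20⌋ = 9 → J; lat ⌊165.8452/10⌋ = 16 → Q.
Square (2°×1°, digits 0–9): lon ⌊16.7190/2⌋ = 8; lat ⌊5.8452/1⌋ = 5.
Subsquare (5′×2.5′, letters a–x): lon ⌊0.7190/0.0833333⌋ = 8 → i; lat ⌊0.8452/0.0416667⌋ = 20 → u.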